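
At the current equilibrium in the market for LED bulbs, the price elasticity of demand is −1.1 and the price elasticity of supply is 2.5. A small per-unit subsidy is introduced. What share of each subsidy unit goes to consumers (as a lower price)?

Consumer share = 25/36

For a small subsidy around the equilibrium, the benefit split depends on the relative slopes, which at a point are proportional to the elasticities.
Buyer share = εs/(εs + |εd|) = 2.5/(2.5 + 1.1) = 25/36; seller share = |εd|/(εs + |εd|) = 11/36.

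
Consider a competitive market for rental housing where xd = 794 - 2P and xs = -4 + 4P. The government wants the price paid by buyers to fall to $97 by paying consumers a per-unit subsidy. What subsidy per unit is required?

At a buyer price of 97, quantity demanded is 794 − 2·97 = 600.
Sellers supply 600 only when they receive Ps with -4 + 4·Ps = 600, i.e. Ps = 151.
s = Ps − Pb = 151 − 97 = 54.

Required subsidy s = $54 per unit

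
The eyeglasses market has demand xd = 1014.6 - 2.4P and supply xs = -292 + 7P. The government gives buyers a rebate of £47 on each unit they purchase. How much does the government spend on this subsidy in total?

Pre-subsidy: 1014.6 - 2.4P = -292 + 7P gives P* = 139, x* = 681.
With the rebate, buyers effectively pay Pb = Ps − 47, where Ps is the price sellers receive.
Demand in terms of Ps becomes xd = 1014.6 − 2.4(Ps − 47) = 1127.4 - 2.4Ps. Setting this equal to supply: 1127.4 - 2.4Ps = -292 + 7Ps, so Ps = 151.
Buyers pay Pb = 151 − 47 = 104; x' = -292 + 7·151 = 765.
Government outlay = subsidy × quantity = 47 × 765 = 35955.

Government cost = £35955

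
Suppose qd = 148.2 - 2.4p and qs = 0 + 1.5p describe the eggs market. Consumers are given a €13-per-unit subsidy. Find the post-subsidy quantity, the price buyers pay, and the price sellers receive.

Pre-subsidy: 148.2 - 2.4p = 0 + 1.5p gives p* = 38, q* = 57.
With the rebate, buyers effectively pay pb = ps − 13, where ps is the price sellers receive.
Demand in terms of ps becomes qd = 148.2 − 2.4(ps − 13) = 179.4 - 2.4ps. Setting this equal to supply: 179.4 - 2.4ps = 0 + 1.5ps, so ps = 46.
Buyers pay pb = 46 − 13 = 33; q' = 0 + 1.5·46 = 69.

q' = 69; buyers pay €33; sellers receive €46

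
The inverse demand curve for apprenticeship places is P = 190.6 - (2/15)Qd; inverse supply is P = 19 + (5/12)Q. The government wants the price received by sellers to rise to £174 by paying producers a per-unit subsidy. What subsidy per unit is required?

Required subsidy s = £33 per unit

At a seller price of 174, quantity supplied is -45.6 + 2.4·174 = 372.
Buyers absorb 372 only when they pay Pb = 190.6 − (2/15)·372 = 141.
s = Ps − Pb = 174 − 141 = 33.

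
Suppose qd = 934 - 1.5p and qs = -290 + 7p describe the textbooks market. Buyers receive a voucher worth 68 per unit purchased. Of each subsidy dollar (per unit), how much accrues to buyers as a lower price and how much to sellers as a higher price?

Pre-subsidy: 934 - 1.5p = -290 + 7p gives p* = 144, q* = 718.
With the rebate, buyers effectively pay pb = ps − 68, where ps is the price sellers receive.
Demand in terms of ps becomes qd = 934 − 1.5(ps − 68) = 1036 - 1.5ps. Setting this equal to supply: 1036 - 1.5ps = -290 + 7ps, so ps = 156.
Buyers pay pb = 156 − 68 = 88; q' = -290 + 7·156 = 802.
Buyers' price falls by p* − pb = 144 − 88 = 56; sellers' price rises by ps − p* = 156 − 144 = 12.

Buyers gain 56 per unit; sellers gain 12 per unit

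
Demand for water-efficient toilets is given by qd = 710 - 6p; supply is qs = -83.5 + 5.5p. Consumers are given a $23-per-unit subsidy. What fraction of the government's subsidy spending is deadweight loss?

Pre-subsidy: 710 - 6p = -83.5 + 5.5p gives p* = 69, q* = 296.
With the rebate, buyers effectively pay pb = ps − 23, where ps is the price sellers receive.
Demand in terms of ps becomes qd = 710 − 6(ps − 23) = 848 - 6ps. Setting this equal to supply: 848 - 6ps = -83.5 + 5.5ps, so ps = 81.
Buyers pay pb = 81 − 23 = 58; q' = -83.5 + 5.5·81 = 362.
ΔCS = ½(296 + 362)(69 − 58) = 3619; ΔPS = ½(296 + 362)(81 − 69) = 3948.
Government spending = 23 × 362 = 8326.
DWL = ½ × 23 × (362 − 296) = 759; fraction = 759 / 8326 = 33/362.

DWL / government spending = 33/362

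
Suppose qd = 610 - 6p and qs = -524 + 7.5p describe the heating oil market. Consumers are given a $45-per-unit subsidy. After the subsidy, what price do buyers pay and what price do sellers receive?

Buyers pay $59; sellers receive $104

Pre-subsidy: 610 - 6p = -524 + 7.5p gives p* = 84, q* = 106.
With the rebate, buyers effectively pay pb = ps − 45, where ps is the price sellers receive.
Demand in terms of ps becomes qd = 610 − 6(ps − 45) = 880 - 6ps. Setting this equal to supply: 880 - 6ps = -524 + 7.5ps, so ps = 104.
Buyers pay pb = 104 − 45 = 59; q' = -524 + 7.5·104 = 256.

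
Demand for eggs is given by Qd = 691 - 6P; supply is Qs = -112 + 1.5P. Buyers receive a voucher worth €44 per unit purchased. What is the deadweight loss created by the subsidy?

Pre-subsidy: 691 - 6P = -112 + 1.5P gives P* = 1606/15, Q* = 48.6.
With the rebate, buyers effectively pay Pb = Ps − 44, where Ps is the price sellers receive.
Demand in terms of Ps becomes Qd = 691 − 6(Ps − 44) = 955 - 6Ps. Setting this equal to supply: 955 - 6Ps = -112 + 1.5Ps, so Ps = 2134/15.
Buyers pay Pb = 2134/15 − 44 = 1474/15; Q' = -112 + 1.5·(2134/15) = 101.4.
The subsidy expands output by 101.4 − 48.6 = 52.8 past the efficient level; on those units the gap between marginal cost and willingness to pay runs from 0 up to 44.
DWL = ½ × 44 × 52.8 = 1161.6.

Deadweight loss = €1161.6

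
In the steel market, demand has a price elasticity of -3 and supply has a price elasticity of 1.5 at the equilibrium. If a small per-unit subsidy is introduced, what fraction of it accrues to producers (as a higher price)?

For a small subsidy around the equilibrium, the benefit split depends on the relative slopes, which at a point are proportional to the elasticities.
Buyer share = εs/(εs + |εd|) = 1.5/(1.5 + 3) = 1/3; seller share = |εd|/(εs + |εd|) = 2/3.
So producers capture 2/3 of the subsidy.

Producer share = 2/3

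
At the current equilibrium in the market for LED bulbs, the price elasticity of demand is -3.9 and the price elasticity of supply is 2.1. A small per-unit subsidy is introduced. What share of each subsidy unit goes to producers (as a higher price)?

For a small subsidy around the equilibrium, the benefit split depends on the relative slopes, which at a point are proportional to the elasticities.
Buyer share = εs/(εs + |εd|) = 2.1/(2.1 + 3.9) = 0.35; seller share = |εd|/(εs + |εd|) = 0.65.
So producers capture 0.65 of the subsidy.

Producer share = 0.65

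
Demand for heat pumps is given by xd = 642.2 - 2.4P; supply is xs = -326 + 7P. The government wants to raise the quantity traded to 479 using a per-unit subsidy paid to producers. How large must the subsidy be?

Required subsidy s = 47 per unit

At x = 479, invert demand for the buyer price: Pb = (642.2 − 479)/2.4 = 68; invert supply for the seller price: Ps = (479 − (-326))/7 = 115.
The subsidy must fill the gap: s = Ps − Pb = 115 − 68 = 47.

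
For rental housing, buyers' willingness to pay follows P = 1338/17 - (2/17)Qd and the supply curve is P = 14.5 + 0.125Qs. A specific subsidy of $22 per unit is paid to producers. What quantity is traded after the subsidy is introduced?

Q' = 3908/11

Pre-subsidy: 1338/17 - (2/17)Q = 14.5 + 0.125Q gives Q* = 8732/33 and P* = 1570/33.
With the subsidy, sellers receive Ps = Pb + 22 for each unit, where Pb is the price buyers pay.
On the curves, Pb = 1338/17 - (2/17)Q and Ps = 14.5 + 0.125Q; the wedge Ps − Pb = 22 gives 14.5 + 0.125Q − (1338/17 - (2/17)Q) = 22, so Q' = 3908/11.
Then Pb = 1338/17 − (2/17)·(3908/11) = 406/11 and Ps = 14.5 + 0.125·(3908/11) = 648/11.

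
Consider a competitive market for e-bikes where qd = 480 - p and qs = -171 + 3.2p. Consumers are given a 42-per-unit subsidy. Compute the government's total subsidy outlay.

Government cost = 14994

Pre-subsidy: 480 - p = -171 + 3.2p gives p* = 155, q* = 325.
With the rebate, buyers effectively pay pb = ps − 42, where ps is the price sellers receive.
Demand in terms of ps becomes qd = 480 − 1(ps − 42) = 522 - ps. Setting this equal to supply: 522 - ps = -171 + 3.2ps, so ps = 165.
Buyers pay pb = 165 − 42 = 123; q' = -171 + 3.2·165 = 357.
Government outlay = subsidy × quantity = 42 × 357 = 14994.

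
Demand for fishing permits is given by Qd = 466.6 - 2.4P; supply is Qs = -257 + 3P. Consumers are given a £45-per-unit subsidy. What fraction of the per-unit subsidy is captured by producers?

Producer share = 4/9

Pre-subsidy: 466.6 - 2.4P = -257 + 3P gives P* = 134, Q* = 145.
With the rebate, buyers effectively pay Pb = Ps − 45, where Ps is the price sellers receive.
Demand in terms of Ps becomes Qd = 466.6 − 2.4(Ps − 45) = 574.6 - 2.4Ps. Setting this equal to supply: 574.6 - 2.4Ps = -257 + 3Ps, so Ps = 154.
Buyers pay Pb = 154 − 45 = 109; Q' = -257 + 3·154 = 205.
Buyers' price falls by P* − Pb = 134 − 109 = 25; sellers' price rises by Ps − P* = 154 − 134 = 20.
So producers capture 20/45 = 4/9 of each unit of subsidy.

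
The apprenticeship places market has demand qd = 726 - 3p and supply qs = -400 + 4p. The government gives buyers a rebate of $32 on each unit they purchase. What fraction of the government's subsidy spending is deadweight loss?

DWL / government spending = 8/87

Pre-subsidy: 726 - 3p = -400 + 4p gives p* = 1126/7, q* = 1704/7.
With the rebate, buyers effectively pay pb = ps − 32, where ps is the price sellers receive.
Demand in terms of ps becomes qd = 726 − 3(ps − 32) = 822 - 3ps. Setting this equal to supply: 822 - 3ps = -400 + 4ps, so ps = 1222/7.
Buyers pay pb = 1222/7 − 32 = 998/7; q' = -400 + 4·(1222/7) = 2088/7.
ΔCS = ½(1704/7 + 2088/7)(1126/7 − 998/7) = 242688/49; ΔPS = ½(1704/7 + 2088/7)(1222/7 − 1126/7) = 182016/49.
Government spending = 32 × 2088/7 = 66816/7.
DWL = ½ × 32 × (2088/7 − 1704/7) = 6144/7; fraction = (6144/7) / (66816/7) = 8/87.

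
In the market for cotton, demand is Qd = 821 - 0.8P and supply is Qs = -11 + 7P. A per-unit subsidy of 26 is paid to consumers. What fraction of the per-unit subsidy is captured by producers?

Pre-subsidy: 821 - 0.8P = -11 + 7P gives P* = 320/3, Q* = 2207/3.
With the rebate, buyers effectively pay Pb = Ps − 26, where Ps is the price sellers receive.
Demand in terms of Ps becomes Qd = 821 − 0.8(Ps − 26) = 841.8 - 0.8Ps. Setting this equal to supply: 841.8 - 0.8Ps = -11 + 7Ps, so Ps = 328/3.
Buyers pay Pb = 328/3 − 26 = 250/3; Q' = -11 + 7·(328/3) = 2263/3.
Buyers' price falls by P* − Pb = 320/3 − 250/3 = 70/3; sellers' price rises by Ps − P* = 328/3 − 320/3 = 8/3.
So producers capture (8/3)/26 = 4/39 of each unit of subsidy.

Producer share = 4/39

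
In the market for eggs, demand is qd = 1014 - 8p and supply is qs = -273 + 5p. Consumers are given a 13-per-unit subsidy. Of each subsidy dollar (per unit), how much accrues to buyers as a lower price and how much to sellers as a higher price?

Buyers gain 5 per unit; sellers gain 8 per unit

Pre-subsidy: 1014 - 8p = -273 + 5p gives p* = 99, q* = 222.
With the rebate, buyers effectively pay pb = ps − 13, where ps is the price sellers receive.
Demand in terms of ps becomes qd = 1014 − 8(ps − 13) = 1118 - 8ps. Setting this equal to supply: 1118 - 8ps = -273 + 5ps, so ps = 107.
Buyers pay pb = 107 − 13 = 94; q' = -273 + 5·107 = 262.
Buyers' price falls by p* − pb = 99 − 94 = 5; sellers' price rises by ps − p* = 107 − 99 = 8.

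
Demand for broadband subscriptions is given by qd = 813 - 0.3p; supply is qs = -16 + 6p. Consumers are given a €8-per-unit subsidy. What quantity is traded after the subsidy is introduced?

q' = 16292/21

Pre-subsidy: 813 - 0.3p = -16 + 6p gives p* = 8290/63, q* = 16244/21.
With the rebate, buyers effectively pay pb = ps − 8, where ps is the price sellers receive.
Demand in terms of ps becomes qd = 813 − 0.3(ps − 8) = 815.4 - 0.3ps. Setting this equal to supply: 815.4 - 0.3ps = -16 + 6ps, so ps = 8314/63.
Buyers pay pb = 8314/63 − 8 = 7810/63; q' = -16 + 6·(8314/63) = 16292/21.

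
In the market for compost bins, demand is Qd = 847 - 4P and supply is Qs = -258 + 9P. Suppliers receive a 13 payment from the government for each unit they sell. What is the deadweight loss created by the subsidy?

Deadweight loss = 234

Pre-subsidy: 847 - 4P = -258 + 9P gives P* = 85, Q* = 507.
With the subsidy, sellers receive Ps = Pb + 13 for each unit, where Pb is the price buyers pay.
Supply in terms of Pb becomes Qs = -258 + 9(Pb + 13) = -141 + 9Pb. Setting this equal to demand: 847 - 4Pb = -141 + 9Pb, so Pb = 76.
Sellers receive Ps = 76 + 13 = 89; Q' = 847 − 4·76 = 543.
The subsidy expands output by 543 − 507 = 36 past the efficient level; on those units the gap between marginal cost and willingness to pay runs from 0 up to 13.
DWL = ½ × 13 × 36 = 234.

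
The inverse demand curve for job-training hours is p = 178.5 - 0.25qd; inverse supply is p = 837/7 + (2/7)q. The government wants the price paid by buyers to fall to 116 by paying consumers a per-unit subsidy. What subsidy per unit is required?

At a buyer price of 116, quantity demanded is 714 − 4·116 = 250.
Sellers supply 250 only when they receive ps = 837/7 + (2/7)·250 = 191.
s = ps − pb = 191 − 116 = 75.

Required subsidy s = 75 per unit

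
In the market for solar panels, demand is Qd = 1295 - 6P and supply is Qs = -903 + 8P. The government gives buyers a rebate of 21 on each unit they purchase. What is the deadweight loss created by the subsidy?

Pre-subsidy: 1295 - 6P = -903 + 8P gives P* = 157, Q* = 353.
With the rebate, buyers effectively pay Pb = Ps − 21, where Ps is the price sellers receive.
Demand in terms of Ps becomes Qd = 1295 − 6(Ps − 21) = 1421 - 6Ps. Setting this equal to supply: 1421 - 6Ps = -903 + 8Ps, so Ps = 166.
Buyers pay Pb = 166 − 21 = 145; Q' = -903 + 8·166 = 425.
The subsidy expands output by 425 − 353 = 72 past the efficient level; on those units the gap between marginal cost and willingness to pay runs from 0 up to 21.
DWL = ½ × 21 × 72 = 756.

Deadweight loss = 756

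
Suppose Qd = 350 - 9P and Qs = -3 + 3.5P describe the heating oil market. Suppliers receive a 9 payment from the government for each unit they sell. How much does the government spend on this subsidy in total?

Government cost = 1066.68

Pre-subsidy: 350 - 9P = -3 + 3.5P gives P* = 28.24, Q* = 95.84.
With the subsidy, sellers receive Ps = Pb + 9 for each unit, where Pb is the price buyers pay.
Supply in terms of Pb becomes Qs = -3 + 3.5(Pb + 9) = 28.5 + 3.5Pb. Setting this equal to demand: 350 - 9Pb = 28.5 + 3.5Pb, so Pb = 25.72.
Sellers receive Ps = 25.72 + 9 = 34.72; Q' = 350 − 9·25.72 = 118.52.
Government outlay = subsidy × quantity = 9 × 118.52 = 1066.68.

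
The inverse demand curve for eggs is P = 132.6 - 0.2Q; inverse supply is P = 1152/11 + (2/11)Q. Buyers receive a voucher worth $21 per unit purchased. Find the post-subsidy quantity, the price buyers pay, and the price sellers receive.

Pre-subsidy: 132.6 - 0.2Q = 1152/11 + (2/11)Q gives Q* = 73 and P* = 118.
With the rebate, buyers effectively pay Pb = Ps − 21, where Ps is the price sellers receive.
On the curves, Pb = 132.6 - 0.2Q and Ps = 1152/11 + (2/11)Q; the wedge Ps − Pb = 21 gives 1152/11 + (2/11)Q − (132.6 - 0.2Q) = 21, so Q' = 128.
Then Pb = 132.6 − 0.2·128 = 107 and Ps = 1152/11 + (2/11)·128 = 128.

Q' = 128; buyers pay $107; sellers receive $128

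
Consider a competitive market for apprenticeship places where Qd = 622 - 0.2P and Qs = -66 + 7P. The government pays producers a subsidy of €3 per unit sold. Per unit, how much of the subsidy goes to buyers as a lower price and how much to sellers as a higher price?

Pre-subsidy: 622 - 0.2P = -66 + 7P gives P* = 860/9, Q* = 5426/9.
With the subsidy, sellers receive Ps = Pb + 3 for each unit, where Pb is the price buyers pay.
Supply in terms of Pb becomes Qs = -66 + 7(Pb + 3) = -45 + 7Pb. Setting this equal to demand: 622 - 0.2Pb = -45 + 7Pb, so Pb = 3335/36.
Sellers receive Ps = 3335/36 + 3 = 3443/36; Q' = 622 − 0.2·(3335/36) = 21725/36.
Buyers' price falls by P* − Pb = 860/9 − 3335/36 = 35/12; sellers' price rises by Ps − P* = 3443/36 − 860/9 = 1/12.

Buyers gain 35/12 per unit; sellers gain 1/12 per unit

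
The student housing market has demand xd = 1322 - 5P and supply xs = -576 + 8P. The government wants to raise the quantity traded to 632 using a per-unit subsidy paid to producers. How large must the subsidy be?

Required subsidy s = 13 per unit

At x = 632, invert demand for the buyer price: Pb = (1322 − 632)/5 = 138; invert supply for the seller price: Ps = (632 − (-576))/8 = 151.
The subsidy must fill the gap: s = Ps − Pb = 151 − 138 = 13.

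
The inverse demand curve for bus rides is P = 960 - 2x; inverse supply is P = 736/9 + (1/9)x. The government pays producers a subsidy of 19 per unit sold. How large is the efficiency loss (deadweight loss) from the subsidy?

Pre-subsidy: 960 - 2x = 736/9 + (1/9)x gives x* = 416 and P* = 128.
With the subsidy, sellers receive Ps = Pb + 19 for each unit, where Pb is the price buyers pay.
On the curves, Pb = 960 - 2x and Ps = 736/9 + (1/9)x; the wedge Ps − Pb = 19 gives 736/9 + (1/9)x − (960 - 2x) = 19, so x' = 425.
Then Pb = 960 − 2·425 = 110 and Ps = 736/9 + (1/9)·425 = 129.
The subsidy expands output by 425 − 416 = 9 past the efficient level; on those units the gap between marginal cost and willingness to pay runs from 0 up to 19.
DWL = ½ × 19 × 9 = 85.5.

Deadweight loss = 85.5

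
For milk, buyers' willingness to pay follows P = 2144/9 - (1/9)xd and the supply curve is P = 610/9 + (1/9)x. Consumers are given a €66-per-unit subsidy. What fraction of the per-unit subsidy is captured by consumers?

Pre-subsidy: 2144/9 - (1/9)x = 610/9 + (1/9)x gives x* = 767 and P* = 153.
With the rebate, buyers effectively pay Pb = Ps − 66, where Ps is the price sellers receive.
On the curves, Pb = 2144/9 - (1/9)x and Ps = 610/9 + (1/9)x; the wedge Ps − Pb = 66 gives 610/9 + (1/9)x − (2144/9 - (1/9)x) = 66, so x' = 1064.
Then Pb = 2144/9 − (1/9)·1064 = 120 and Ps = 610/9 + (1/9)·1064 = 186.
Buyers' price falls by P* − Pb = 153 − 120 = 33; sellers' price rises by Ps − P* = 186 − 153 = 33.
So consumers capture 33/66 = 0.5 of each unit of subsidy.

Consumer share = 0.5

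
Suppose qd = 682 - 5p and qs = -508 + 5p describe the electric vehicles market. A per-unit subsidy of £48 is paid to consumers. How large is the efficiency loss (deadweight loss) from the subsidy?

Pre-subsidy: 682 - 5p = -508 + 5p gives p* = 119, q* = 87.
With the rebate, buyers effectively pay pb = ps − 48, where ps is the price sellers receive.
Demand in terms of ps becomes qd = 682 − 5(ps − 48) = 922 - 5ps. Setting this equal to supply: 922 - 5ps = -508 + 5ps, so ps = 143.
Buyers pay pb = 143 − 48 = 95; q' = -508 + 5·143 = 207.
The subsidy expands output by 207 − 87 = 120 past the efficient level; on those units the gap between marginal cost and willingness to pay runs from 0 up to 48.
DWL = ½ × 48 × 120 = 2880.

Deadweight loss = £2880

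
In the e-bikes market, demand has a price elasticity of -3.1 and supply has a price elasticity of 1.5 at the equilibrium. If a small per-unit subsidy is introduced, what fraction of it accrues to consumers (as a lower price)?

Consumer share = 15/46

For a small subsidy around the equilibrium, the benefit split depends on the relative slopes, which at a point are proportional to the elasticities.
Buyer share = εs/(εs + |εd|) = 1.5/(1.5 + 3.1) = 15/46; seller share = |εd|/(εs + |εd|) = 31/46.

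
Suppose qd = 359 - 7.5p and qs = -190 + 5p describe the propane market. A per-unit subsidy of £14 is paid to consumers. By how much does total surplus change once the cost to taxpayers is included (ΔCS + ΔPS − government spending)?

Net change in total surplus = -£294

Pre-subsidy: 359 - 7.5p = -190 + 5p gives p* = 43.92, q* = 29.6.
With the rebate, buyers effectively pay pb = ps − 14, where ps is the price sellers receive.
Demand in terms of ps becomes qd = 359 − 7.5(ps − 14) = 464 - 7.5ps. Setting this equal to supply: 464 - 7.5ps = -190 + 5ps, so ps = 52.32.
Buyers pay pb = 52.32 − 14 = 38.32; q' = -190 + 5·52.32 = 71.6.
ΔCS = ½(29.6 + 71.6)(43.92 − 38.32) = 283.36; ΔPS = ½(29.6 + 71.6)(52.32 − 43.92) = 425.04.
Government spending = 14 × 71.6 = 1002.4.
Net change = 283.36 + 425.04 − 1002.4 = -294. The loss equals the DWL triangle ½·14·42.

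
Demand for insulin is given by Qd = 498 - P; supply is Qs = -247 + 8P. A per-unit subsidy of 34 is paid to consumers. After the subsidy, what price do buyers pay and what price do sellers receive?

Buyers pay 473/9; sellers receive 779/9

Pre-subsidy: 498 - P = -247 + 8P gives P* = 745/9, Q* = 3737/9.
With the rebate, buyers effectively pay Pb = Ps − 34, where Ps is the price sellers receive.
Demand in terms of Ps becomes Qd = 498 − 1(Ps − 34) = 532 - Ps. Setting this equal to supply: 532 - Ps = -247 + 8Ps, so Ps = 779/9.
Buyers pay Pb = 779/9 − 34 = 473/9; Q' = -247 + 8·(779/9) = 4009/9.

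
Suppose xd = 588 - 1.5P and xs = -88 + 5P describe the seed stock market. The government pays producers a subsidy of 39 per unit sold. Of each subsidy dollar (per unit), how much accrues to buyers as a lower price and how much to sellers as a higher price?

Pre-subsidy: 588 - 1.5P = -88 + 5P gives P* = 104, x* = 432.
With the subsidy, sellers receive Ps = Pb + 39 for each unit, where Pb is the price buyers pay.
Supply in terms of Pb becomes xs = -88 + 5(Pb + 39) = 107 + 5Pb. Setting this equal to demand: 588 - 1.5Pb = 107 + 5Pb, so Pb = 74.
Sellers receive Ps = 74 + 39 = 113; x' = 588 − 1.5·74 = 477.
Buyers' price falls by P* − Pb = 104 − 74 = 30; sellers' price rises by Ps − P* = 113 − 104 = 9.

Buyers gain 30 per unit; sellers gain 9 per unit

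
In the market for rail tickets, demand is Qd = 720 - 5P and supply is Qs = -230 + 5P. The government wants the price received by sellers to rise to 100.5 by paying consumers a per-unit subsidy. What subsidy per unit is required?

At a seller price of 100.5, quantity supplied is -230 + 5·100.5 = 272.5.
Buyers absorb 272.5 only when they pay Pb with 720 − 5·Pb = 272.5, i.e. Pb = 89.5.
s = Ps − Pb = 100.5 − 89.5 = 11.

Required subsidy s = 11 per unit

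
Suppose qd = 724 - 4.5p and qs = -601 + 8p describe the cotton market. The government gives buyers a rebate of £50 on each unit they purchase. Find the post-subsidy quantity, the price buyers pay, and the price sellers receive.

Pre-subsidy: 724 - 4.5p = -601 + 8p gives p* = 106, q* = 247.
With the rebate, buyers effectively pay pb = ps − 50, where ps is the price sellers receive.
Demand in terms of ps becomes qd = 724 − 4.5(ps − 50) = 949 - 4.5ps. Setting this equal to supply: 949 - 4.5ps = -601 + 8ps, so ps = 124.
Buyers pay pb = 124 − 50 = 74; q' = -601 + 8·124 = 391.

q' = 391; buyers pay £74; sellers receive £124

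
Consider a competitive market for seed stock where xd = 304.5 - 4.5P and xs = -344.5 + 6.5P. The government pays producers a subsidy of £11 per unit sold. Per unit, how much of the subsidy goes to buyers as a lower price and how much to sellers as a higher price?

Buyers gain £6.5 per unit; sellers gain £4.5 per unit

Pre-subsidy: 304.5 - 4.5P = -344.5 + 6.5P gives P* = 59, x* = 39.
With the subsidy, sellers receive Ps = Pb + 11 for each unit, where Pb is the price buyers pay.
Supply in terms of Pb becomes xs = -344.5 + 6.5(Pb + 11) = -273 + 6.5Pb. Setting this equal to demand: 304.5 - 4.5Pb = -273 + 6.5Pb, so Pb = 52.5.
Sellers receive Ps = 52.5 + 11 = 63.5; x' = 304.5 − 4.5·52.5 = 68.25.
Buyers' price falls by P* − Pb = 59 − 52.5 = 6.5; sellers' price rises by Ps − P* = 63.5 − 59 = 4.5.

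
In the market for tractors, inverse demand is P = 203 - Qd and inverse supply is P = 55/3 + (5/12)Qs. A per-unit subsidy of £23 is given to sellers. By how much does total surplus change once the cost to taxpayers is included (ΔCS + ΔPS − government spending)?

Net change in total surplus = -3174/17

Pre-subsidy: 203 - Q = 55/3 + (5/12)Q gives Q* = 2216/17 and P* = 1235/17.
With the subsidy, sellers receive Ps = Pb + 23 for each unit, where Pb is the price buyers pay.
On the curves, Pb = 203 - Q and Ps = 55/3 + (5/12)Q; the wedge Ps − Pb = 23 gives 55/3 + (5/12)Q − (203 - Q) = 23, so Q' = 2492/17.
Then Pb = 203 − 1·(2492/17) = 959/17 and Ps = 55/3 + (5/12)·(2492/17) = 1350/17.
ΔCS = ½(2216/17 + 2492/17)(1235/17 − 959/17) = 649704/289; ΔPS = ½(2216/17 + 2492/17)(1350/17 − 1235/17) = 270710/289.
Government spending = 23 × 2492/17 = 57316/17.
Net change = 649704/289 + 270710/289 − 57316/17 = -3174/17. The loss equals the DWL triangle ½·23·276/17.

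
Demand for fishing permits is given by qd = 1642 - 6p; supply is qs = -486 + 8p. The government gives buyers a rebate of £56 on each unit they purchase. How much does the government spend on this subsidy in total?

Pre-subsidy: 1642 - 6p = -486 + 8p gives p* = 152, q* = 730.
With the rebate, buyers effectively pay pb = ps − 56, where ps is the price sellers receive.
Demand in terms of ps becomes qd = 1642 − 6(ps − 56) = 1978 - 6ps. Setting this equal to supply: 1978 - 6ps = -486 + 8ps, so ps = 176.
Buyers pay pb = 176 − 56 = 120; q' = -486 + 8·176 = 922.
Government outlay = subsidy × quantity = 56 × 922 = 51632.

Government cost = £51632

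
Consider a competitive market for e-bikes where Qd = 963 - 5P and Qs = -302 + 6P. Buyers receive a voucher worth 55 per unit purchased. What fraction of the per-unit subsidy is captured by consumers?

Consumer share = 6/11

Pre-subsidy: 963 - 5P = -302 + 6P gives P* = 115, Q* = 388.
With the rebate, buyers effectively pay Pb = Ps − 55, where Ps is the price sellers receive.
Demand in terms of Ps becomes Qd = 963 − 5(Ps − 55) = 1238 - 5Ps. Setting this equal to supply: 1238 - 5Ps = -302 + 6Ps, so Ps = 140.
Buyers pay Pb = 140 − 55 = 85; Q' = -302 + 6·140 = 538.
Buyers' price falls by P* − Pb = 115 − 85 = 30; sellers' price rises by Ps − P* = 140 − 115 = 25.
So consumers capture 30/55 = 6/11 of each unit of subsidy.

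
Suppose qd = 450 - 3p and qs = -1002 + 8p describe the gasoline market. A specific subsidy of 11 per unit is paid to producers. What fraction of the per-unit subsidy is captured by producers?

Producer share = 3/11

Pre-subsidy: 450 - 3p = -1002 + 8p gives p* = 132, q* = 54.
With the subsidy, sellers receive ps = pb + 11 for each unit, where pb is the price buyers pay.
Supply in terms of pb becomes qs = -1002 + 8(pb + 11) = -914 + 8pb. Setting this equal to demand: 450 - 3pb = -914 + 8pb, so pb = 124.
Sellers receive ps = 124 + 11 = 135; q' = 450 − 3·124 = 78.
Buyers' price falls by p* − pb = 132 − 124 = 8; sellers' price rises by ps − p* = 135 − 132 = 3.
So producers capture 3/11 = 3/11 of each unit of subsidy.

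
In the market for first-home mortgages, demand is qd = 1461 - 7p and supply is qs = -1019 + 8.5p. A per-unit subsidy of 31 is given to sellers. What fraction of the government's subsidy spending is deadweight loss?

DWL / government spending = 119/920

Pre-subsidy: 1461 - 7p = -1019 + 8.5p gives p* = 160, q* = 341.
With the subsidy, sellers receive ps = pb + 31 for each unit, where pb is the price buyers pay.
Supply in terms of pb becomes qs = -1019 + 8.5(pb + 31) = -755.5 + 8.5pb. Setting this equal to demand: 1461 - 7pb = -755.5 + 8.5pb, so pb = 143.
Sellers receive ps = 143 + 31 = 174; q' = 1461 − 7·143 = 460.
ΔCS = ½(341 + 460)(160 − 143) = 6808.5; ΔPS = ½(341 + 460)(174 − 160) = 5607.
Government spending = 31 × 460 = 14260.
DWL = ½ × 31 × (460 − 341) = 1844.5; fraction = 1844.5 / 14260 = 119/920.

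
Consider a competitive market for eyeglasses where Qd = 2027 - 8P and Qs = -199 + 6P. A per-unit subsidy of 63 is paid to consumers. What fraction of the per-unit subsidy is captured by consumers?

Consumer share = 3/7

Pre-subsidy: 2027 - 8P = -199 + 6P gives P* = 159, Q* = 755.
With the rebate, buyers effectively pay Pb = Ps − 63, where Ps is the price sellers receive.
Demand in terms of Ps becomes Qd = 2027 − 8(Ps − 63) = 2531 - 8Ps. Setting this equal to supply: 2531 - 8Ps = -199 + 6Ps, so Ps = 195.
Buyers pay Pb = 195 − 63 = 132; Q' = -199 + 6·195 = 971.
Buyers' price falls by P* − Pb = 159 − 132 = 27; sellers' price rises by Ps − P* = 195 − 159 = 36.
So consumers capture 27/63 = 3/7 of each unit of subsidy.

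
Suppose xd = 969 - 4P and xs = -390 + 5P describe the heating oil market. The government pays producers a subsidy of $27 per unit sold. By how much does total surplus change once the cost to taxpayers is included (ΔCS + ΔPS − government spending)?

Net change in total surplus = -$810

Pre-subsidy: 969 - 4P = -390 + 5P gives P* = 151, x* = 365.
With the subsidy, sellers receive Ps = Pb + 27 for each unit, where Pb is the price buyers pay.
Supply in terms of Pb becomes xs = -390 + 5(Pb + 27) = -255 + 5Pb. Setting this equal to demand: 969 - 4Pb = -255 + 5Pb, so Pb = 136.
Sellers receive Ps = 136 + 27 = 163; x' = 969 − 4·136 = 425.
ΔCS = ½(365 + 425)(151 − 136) = 5925; ΔPS = ½(365 + 425)(163 − 151) = 4740.
Government spending = 27 × 425 = 11475.
Net change = 5925 + 4740 − 11475 = -810. The loss equals the DWL triangle ½·27·60.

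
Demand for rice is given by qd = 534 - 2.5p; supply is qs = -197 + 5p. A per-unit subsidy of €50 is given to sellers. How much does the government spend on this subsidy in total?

Government cost = 56050/3

Pre-subsidy: 534 - 2.5p = -197 + 5p gives p* = 1462/15, q* = 871/3.
With the subsidy, sellers receive ps = pb + 50 for each unit, where pb is the price buyers pay.
Supply in terms of pb becomes qs = -197 + 5(pb + 50) = 53 + 5pb. Setting this equal to demand: 534 - 2.5pb = 53 + 5pb, so pb = 962/15.
Sellers receive ps = 962/15 + 50 = 1712/15; q' = 534 − 2.5·(962/15) = 1121/3.
Government outlay = subsidy × quantity = 50 × 1121/3 = 56050/3.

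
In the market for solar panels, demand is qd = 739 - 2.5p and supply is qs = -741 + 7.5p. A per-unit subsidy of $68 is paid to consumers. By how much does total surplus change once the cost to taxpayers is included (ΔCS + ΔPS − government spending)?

Pre-subsidy: 739 - 2.5p = -741 + 7.5p gives p* = 148, q* = 369.
With the rebate, buyers effectively pay pb = ps − 68, where ps is the price sellers receive.
Demand in terms of ps becomes qd = 739 − 2.5(ps − 68) = 909 - 2.5ps. Setting this equal to supply: 909 - 2.5ps = -741 + 7.5ps, so ps = 165.
Buyers pay pb = 165 − 68 = 97; q' = -741 + 7.5·165 = 496.5.
ΔCS = ½(369 + 496.5)(148 − 97) = 22070.25; ΔPS = ½(369 + 496.5)(165 − 148) = 7356.75.
Government spending = 68 × 496.5 = 33762.
Net change = 22070.25 + 7356.75 − 33762 = -4335. The loss equals the DWL triangle ½·68·127.5.

Net change in total surplus = -$4335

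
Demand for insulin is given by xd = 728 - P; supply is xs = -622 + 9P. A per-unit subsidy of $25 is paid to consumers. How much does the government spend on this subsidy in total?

Government cost = $15387.5

Pre-subsidy: 728 - P = -622 + 9P gives P* = 135, x* = 593.
With the rebate, buyers effectively pay Pb = Ps − 25, where Ps is the price sellers receive.
Demand in terms of Ps becomes xd = 728 − 1(Ps − 25) = 753 - Ps. Setting this equal to supply: 753 - Ps = -622 + 9Ps, so Ps = 137.5.
Buyers pay Pb = 137.5 − 25 = 112.5; x' = -622 + 9·137.5 = 615.5.
Government outlay = subsidy × quantity = 25 × 615.5 = 15387.5.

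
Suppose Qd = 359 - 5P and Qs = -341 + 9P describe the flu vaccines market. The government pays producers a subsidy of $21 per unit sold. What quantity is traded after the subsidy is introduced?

Pre-subsidy: 359 - 5P = -341 + 9P gives P* = 50, Q* = 109.
With the subsidy, sellers receive Ps = Pb + 21 for each unit, where Pb is the price buyers pay.
Supply in terms of Pb becomes Qs = -341 + 9(Pb + 21) = -152 + 9Pb. Setting this equal to demand: 359 - 5Pb = -152 + 9Pb, so Pb = 36.5.
Sellers receive Ps = 36.5 + 21 = 57.5; Q' = 359 − 5·36.5 = 176.5.

Q' = 176.5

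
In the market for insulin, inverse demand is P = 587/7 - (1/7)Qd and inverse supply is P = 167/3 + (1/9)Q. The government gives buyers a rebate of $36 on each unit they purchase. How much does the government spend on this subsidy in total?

Pre-subsidy: 587/7 - (1/7)Q = 167/3 + (1/9)Q gives Q* = 111 and P* = 68.
With the rebate, buyers effectively pay Pb = Ps − 36, where Ps is the price sellers receive.
On the curves, Pb = 587/7 - (1/7)Q and Ps = 167/3 + (1/9)Q; the wedge Ps − Pb = 36 gives 167/3 + (1/9)Q − (587/7 - (1/7)Q) = 36, so Q' = 252.75.
Then Pb = 587/7 − (1/7)·252.75 = 47.75 and Ps = 167/3 + (1/9)·252.75 = 83.75.
Government outlay = subsidy × quantity = 36 × 252.75 = 9099.

Government cost = $9099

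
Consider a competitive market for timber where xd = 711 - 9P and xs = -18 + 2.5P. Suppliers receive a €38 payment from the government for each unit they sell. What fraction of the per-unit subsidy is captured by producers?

Producer share = 18/23

Pre-subsidy: 711 - 9P = -18 + 2.5P gives P* = 1458/23, x* = 3231/23.
With the subsidy, sellers receive Ps = Pb + 38 for each unit, where Pb is the price buyers pay.
Supply in terms of Pb becomes xs = -18 + 2.5(Pb + 38) = 77 + 2.5Pb. Setting this equal to demand: 711 - 9Pb = 77 + 2.5Pb, so Pb = 1268/23.
Sellers receive Ps = 1268/23 + 38 = 2142/23; x' = 711 − 9·(1268/23) = 4941/23.
Buyers' price falls by P* − Pb = 1458/23 − 1268/23 = 190/23; sellers' price rises by Ps − P* = 2142/23 − 1458/23 = 684/23.
So producers capture (684/23)/38 = 18/23 of each unit of subsidy.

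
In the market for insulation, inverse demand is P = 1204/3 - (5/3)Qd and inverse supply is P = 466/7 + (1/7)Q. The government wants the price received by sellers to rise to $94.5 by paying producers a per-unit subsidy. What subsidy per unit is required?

Required subsidy s = $19 per unit

At a seller price of 94.5, quantity supplied is -466 + 7·94.5 = 195.5.
Buyers absorb 195.5 only when they pay Pb = 1204/3 − (5/3)·195.5 = 75.5.
s = Ps − Pb = 94.5 − 75.5 = 19.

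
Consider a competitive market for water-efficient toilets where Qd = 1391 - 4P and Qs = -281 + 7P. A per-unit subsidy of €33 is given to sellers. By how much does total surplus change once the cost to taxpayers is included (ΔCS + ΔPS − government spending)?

Net change in total surplus = -€1386

Pre-subsidy: 1391 - 4P = -281 + 7P gives P* = 152, Q* = 783.
With the subsidy, sellers receive Ps = Pb + 33 for each unit, where Pb is the price buyers pay.
Supply in terms of Pb becomes Qs = -281 + 7(Pb + 33) = -50 + 7Pb. Setting this equal to demand: 1391 - 4Pb = -50 + 7Pb, so Pb = 131.
Sellers receive Ps = 131 + 33 = 164; Q' = 1391 − 4·131 = 867.
ΔCS = ½(783 + 867)(152 − 131) = 17325; ΔPS = ½(783 + 867)(164 − 152) = 9900.
Government spending = 33 × 867 = 28611.
Net change = 17325 + 9900 − 28611 = -1386. The loss equals the DWL triangle ½·33·84.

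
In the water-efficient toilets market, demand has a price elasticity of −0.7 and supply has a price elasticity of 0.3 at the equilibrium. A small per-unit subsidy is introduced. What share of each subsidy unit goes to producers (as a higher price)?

Producer share = 0.7

For a small subsidy around the equilibrium, the benefit split depends on the relative slopes, which at a point are proportional to the elasticities.
Buyer share = εs/(εs + |εd|) = 0.3/(0.3 + 0.7) = 0.3; seller share = |εd|/(εs + |εd|) = 0.7.
So producers capture 0.7 of the subsidy.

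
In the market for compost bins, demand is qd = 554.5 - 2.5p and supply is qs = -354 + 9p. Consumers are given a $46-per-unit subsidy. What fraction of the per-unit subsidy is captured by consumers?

Pre-subsidy: 554.5 - 2.5p = -354 + 9p gives p* = 79, q* = 357.
With the rebate, buyers effectively pay pb = ps − 46, where ps is the price sellers receive.
Demand in terms of ps becomes qd = 554.5 − 2.5(ps − 46) = 669.5 - 2.5ps. Setting this equal to supply: 669.5 - 2.5ps = -354 + 9ps, so ps = 89.
Buyers pay pb = 89 − 46 = 43; q' = -354 + 9·89 = 447.
Buyers' price falls by p* − pb = 79 − 43 = 36; sellers' price rises by ps − p* = 89 − 79 = 10.
So consumers capture 36/46 = 18/23 of each unit of subsidy.

Consumer share = 18/23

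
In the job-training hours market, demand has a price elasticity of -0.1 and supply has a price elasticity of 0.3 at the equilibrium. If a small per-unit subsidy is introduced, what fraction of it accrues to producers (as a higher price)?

Producer share = 0.25

For a small subsidy around the equilibrium, the benefit split depends on the relative slopes, which at a point are proportional to the elasticities.
Buyer share = εs/(εs + |εd|) = 0.3/(0.3 + 0.1) = 0.75; seller share = |εd|/(εs + |εd|) = 0.25.
So producers capture 0.25 of the subsidy.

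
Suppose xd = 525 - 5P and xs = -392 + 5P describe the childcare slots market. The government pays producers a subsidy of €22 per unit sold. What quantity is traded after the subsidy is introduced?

x' = 121.5

Pre-subsidy: 525 - 5P = -392 + 5P gives P* = 91.7, x* = 66.5.
With the subsidy, sellers receive Ps = Pb + 22 for each unit, where Pb is the price buyers pay.
Supply in terms of Pb becomes xs = -392 + 5(Pb + 22) = -282 + 5Pb. Setting this equal to demand: 525 - 5Pb = -282 + 5Pb, so Pb = 80.7.
Sellers receive Ps = 80.7 + 22 = 102.7; x' = 525 − 5·80.7 = 121.5.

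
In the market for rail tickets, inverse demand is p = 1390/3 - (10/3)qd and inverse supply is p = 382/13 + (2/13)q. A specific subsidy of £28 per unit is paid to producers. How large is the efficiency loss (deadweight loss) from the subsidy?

Deadweight loss = 1911/17

Pre-subsidy: 1390/3 - (10/3)q = 382/13 + (2/13)q gives q* = 4231/34 and p* = 825/17.
With the subsidy, sellers receive ps = pb + 28 for each unit, where pb is the price buyers pay.
On the curves, pb = 1390/3 - (10/3)q and ps = 382/13 + (2/13)q; the wedge ps − pb = 28 gives 382/13 + (2/13)q − (1390/3 - (10/3)q) = 28, so q' = 2252/17.
Then pb = 1390/3 − (10/3)·(2252/17) = 370/17 and ps = 382/13 + (2/13)·(2252/17) = 846/17.
The subsidy expands output by 2252/17 − 4231/34 = 273/34 past the efficient level; on those units the gap between marginal cost and willingness to pay runs from 0 up to 28.
DWL = ½ × 28 × 273/34 = 1911/17.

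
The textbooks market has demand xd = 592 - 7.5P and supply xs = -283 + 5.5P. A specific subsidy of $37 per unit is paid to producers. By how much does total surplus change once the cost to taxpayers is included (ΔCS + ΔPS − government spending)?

Net change in total surplus = -225885/104

Pre-subsidy: 592 - 7.5P = -283 + 5.5P gives P* = 875/13, x* = 2267/26.
With the subsidy, sellers receive Ps = Pb + 37 for each unit, where Pb is the price buyers pay.
Supply in terms of Pb becomes xs = -283 + 5.5(Pb + 37) = -79.5 + 5.5Pb. Setting this equal to demand: 592 - 7.5Pb = -79.5 + 5.5Pb, so Pb = 1343/26.
Sellers receive Ps = 1343/26 + 37 = 2305/26; x' = 592 − 7.5·(1343/26) = 10639/52.
ΔCS = ½(2267/26 + 10639/52)(875/13 − 1343/26) = 6175411/2704; ΔPS = ½(2267/26 + 10639/52)(2305/26 − 875/13) = 8421015/2704.
Government spending = 37 × 10639/52 = 393643/52.
Net change = 6175411/2704 + 8421015/2704 − 393643/52 = -225885/104. The loss equals the DWL triangle ½·37·6105/52.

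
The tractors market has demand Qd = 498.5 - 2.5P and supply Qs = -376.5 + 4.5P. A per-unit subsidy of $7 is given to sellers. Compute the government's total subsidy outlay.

Government cost = $1380.75

Pre-subsidy: 498.5 - 2.5P = -376.5 + 4.5P gives P* = 125, Q* = 186.
With the subsidy, sellers receive Ps = Pb + 7 for each unit, where Pb is the price buyers pay.
Supply in terms of Pb becomes Qs = -376.5 + 4.5(Pb + 7) = -345 + 4.5Pb. Setting this equal to demand: 498.5 - 2.5Pb = -345 + 4.5Pb, so Pb = 120.5.
Sellers receive Ps = 120.5 + 7 = 127.5; Q' = 498.5 − 2.5·120.5 = 197.25.
Government outlay = subsidy × quantity = 7 × 197.25 = 1380.75.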